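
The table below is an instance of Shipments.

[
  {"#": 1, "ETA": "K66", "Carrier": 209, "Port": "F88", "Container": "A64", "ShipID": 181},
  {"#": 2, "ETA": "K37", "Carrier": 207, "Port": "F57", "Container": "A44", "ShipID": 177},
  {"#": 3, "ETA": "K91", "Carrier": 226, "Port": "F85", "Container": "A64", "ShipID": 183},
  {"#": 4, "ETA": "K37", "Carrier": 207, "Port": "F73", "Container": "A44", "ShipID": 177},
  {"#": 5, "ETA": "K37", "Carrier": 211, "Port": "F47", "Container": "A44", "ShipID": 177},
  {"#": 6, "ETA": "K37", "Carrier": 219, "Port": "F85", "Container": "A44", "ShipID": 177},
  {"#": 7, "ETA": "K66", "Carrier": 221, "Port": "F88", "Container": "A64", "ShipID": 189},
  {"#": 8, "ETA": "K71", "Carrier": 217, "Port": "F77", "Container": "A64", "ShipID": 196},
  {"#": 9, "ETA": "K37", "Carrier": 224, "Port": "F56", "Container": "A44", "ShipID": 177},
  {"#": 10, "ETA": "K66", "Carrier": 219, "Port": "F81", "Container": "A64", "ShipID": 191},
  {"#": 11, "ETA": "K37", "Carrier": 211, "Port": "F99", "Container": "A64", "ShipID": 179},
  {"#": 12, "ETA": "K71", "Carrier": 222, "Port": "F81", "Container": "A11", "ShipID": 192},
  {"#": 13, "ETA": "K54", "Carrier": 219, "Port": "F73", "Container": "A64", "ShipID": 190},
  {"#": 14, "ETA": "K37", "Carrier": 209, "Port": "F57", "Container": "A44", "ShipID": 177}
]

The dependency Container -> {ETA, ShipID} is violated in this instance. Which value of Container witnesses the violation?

Container=A64: rows 1, 3, 7, 8, 10, 11, 13 → {ETA,ShipID} takes values {(K66, 181), (K91, 183), (K66, 189), (K71, 196), (K66, 191), (K37, 179), (K54, 190)} — violation
Container=A44: rows 2, 4, 5, 6, 9, 14 → {ETA,ShipID} = (K37, 177), (K37, 177), (K37, 177), (K37, 177), (K37, 177), (K37, 177) ✓
Container=A11: row 12 → {ETA,ShipID} = (K71, 192) ✓
The only Container value with inconsistent RHS is Container=A64.

A64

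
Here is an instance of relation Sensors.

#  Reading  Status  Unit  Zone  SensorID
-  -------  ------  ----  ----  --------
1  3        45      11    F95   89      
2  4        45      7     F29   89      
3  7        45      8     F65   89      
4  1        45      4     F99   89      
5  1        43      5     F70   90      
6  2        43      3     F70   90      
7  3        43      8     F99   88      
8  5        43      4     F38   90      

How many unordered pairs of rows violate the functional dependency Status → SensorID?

3

Status=45: all 4 rows agree on SensorID — 0 pairs.
Status=43: violating pairs (5,7), (6,7), (7,8) — 3 pairs.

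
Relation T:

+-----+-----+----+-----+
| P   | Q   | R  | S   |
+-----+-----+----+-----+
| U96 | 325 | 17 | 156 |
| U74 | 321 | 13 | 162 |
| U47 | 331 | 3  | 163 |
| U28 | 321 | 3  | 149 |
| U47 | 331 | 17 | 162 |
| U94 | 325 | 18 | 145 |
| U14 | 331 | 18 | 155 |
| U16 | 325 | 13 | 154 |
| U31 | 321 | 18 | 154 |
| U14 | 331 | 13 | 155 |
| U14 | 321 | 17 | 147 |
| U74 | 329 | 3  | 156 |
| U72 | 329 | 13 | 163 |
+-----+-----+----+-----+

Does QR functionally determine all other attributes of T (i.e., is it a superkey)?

All 13 rows have distinct QR values, so QR → (all attributes) holds and QR is a superkey.

Yes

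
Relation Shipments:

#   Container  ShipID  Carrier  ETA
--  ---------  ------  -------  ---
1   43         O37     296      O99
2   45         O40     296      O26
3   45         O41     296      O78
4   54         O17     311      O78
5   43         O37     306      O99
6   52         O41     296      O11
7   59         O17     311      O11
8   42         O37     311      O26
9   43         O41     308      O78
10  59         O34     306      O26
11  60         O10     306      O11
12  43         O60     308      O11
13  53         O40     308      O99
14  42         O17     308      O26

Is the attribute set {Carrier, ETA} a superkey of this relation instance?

Yes

All 14 rows have distinct {Carrier, ETA} values, so {Carrier, ETA} → (all attributes) holds and {Carrier, ETA} is a superkey.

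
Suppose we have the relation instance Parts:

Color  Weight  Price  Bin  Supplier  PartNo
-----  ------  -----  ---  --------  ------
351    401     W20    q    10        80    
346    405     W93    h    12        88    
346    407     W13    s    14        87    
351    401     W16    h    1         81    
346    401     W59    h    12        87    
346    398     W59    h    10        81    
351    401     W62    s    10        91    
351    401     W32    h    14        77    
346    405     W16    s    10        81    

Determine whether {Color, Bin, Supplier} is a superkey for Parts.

No

Two distinct rows share (Color=346, Bin=h, Supplier=12), so {Color, Bin, Supplier} does not determine every attribute — not a superkey.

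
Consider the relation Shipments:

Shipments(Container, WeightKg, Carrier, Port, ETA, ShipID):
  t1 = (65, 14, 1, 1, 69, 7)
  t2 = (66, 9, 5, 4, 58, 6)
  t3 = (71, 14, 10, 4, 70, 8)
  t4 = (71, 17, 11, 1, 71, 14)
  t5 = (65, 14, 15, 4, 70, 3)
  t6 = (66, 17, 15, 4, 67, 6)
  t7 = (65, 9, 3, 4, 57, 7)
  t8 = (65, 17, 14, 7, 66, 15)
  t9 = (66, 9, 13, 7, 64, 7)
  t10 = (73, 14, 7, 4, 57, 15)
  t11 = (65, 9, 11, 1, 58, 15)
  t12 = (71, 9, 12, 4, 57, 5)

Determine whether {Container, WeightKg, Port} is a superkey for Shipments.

All 12 rows have distinct {Container, WeightKg, Port} values, so {Container, WeightKg, Port} → (all attributes) holds and {Container, WeightKg, Port} is a superkey.

Yes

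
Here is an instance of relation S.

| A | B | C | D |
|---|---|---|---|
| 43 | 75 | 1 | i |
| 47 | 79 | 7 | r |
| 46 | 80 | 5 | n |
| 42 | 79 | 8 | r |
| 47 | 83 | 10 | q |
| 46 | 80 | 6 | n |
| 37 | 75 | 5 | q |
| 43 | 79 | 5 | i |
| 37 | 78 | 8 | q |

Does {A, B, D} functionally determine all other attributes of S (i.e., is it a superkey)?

Two distinct rows share (A=46, B=80, D=n), so {A, B, D} does not determine every attribute — not a superkey.

No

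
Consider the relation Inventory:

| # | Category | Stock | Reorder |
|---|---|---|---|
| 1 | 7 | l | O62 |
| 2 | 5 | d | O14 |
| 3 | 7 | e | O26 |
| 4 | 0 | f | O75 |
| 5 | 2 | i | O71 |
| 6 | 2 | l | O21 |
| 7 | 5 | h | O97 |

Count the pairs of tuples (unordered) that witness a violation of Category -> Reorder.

Category=7: violating pairs (1,3) — 1 pair.
Category=5: violating pairs (2,7) — 1 pair.
Category=2: violating pairs (5,6) — 1 pair.

3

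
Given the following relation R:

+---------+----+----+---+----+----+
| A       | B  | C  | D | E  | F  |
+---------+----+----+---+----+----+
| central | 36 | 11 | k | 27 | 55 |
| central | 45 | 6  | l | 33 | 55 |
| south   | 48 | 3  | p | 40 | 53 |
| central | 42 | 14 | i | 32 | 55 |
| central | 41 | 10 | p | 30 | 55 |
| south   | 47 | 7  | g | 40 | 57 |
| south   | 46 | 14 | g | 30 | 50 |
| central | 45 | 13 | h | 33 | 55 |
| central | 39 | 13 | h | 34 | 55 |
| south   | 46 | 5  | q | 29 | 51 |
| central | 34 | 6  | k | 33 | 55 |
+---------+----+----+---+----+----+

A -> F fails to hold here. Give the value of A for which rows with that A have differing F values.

south

A=central: 7 rows → F = 55, 55, 55, 55, 55, 55, 55 ✓
A=south: 4 rows → F takes values {53, 57, 50, 51} — violation
The only A value with inconsistent F is A=south.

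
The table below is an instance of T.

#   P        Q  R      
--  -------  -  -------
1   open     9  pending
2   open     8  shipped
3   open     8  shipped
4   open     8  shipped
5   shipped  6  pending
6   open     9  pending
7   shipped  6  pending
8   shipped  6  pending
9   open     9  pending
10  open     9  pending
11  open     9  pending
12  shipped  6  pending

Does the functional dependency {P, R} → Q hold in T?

(P=open, R=pending): rows 1, 6, 9, 10, 11 → Q = 9, 9, 9, 9, 9 ✓
(P=open, R=shipped): rows 2, 3, 4 → Q = 8, 8, 8 ✓
(P=shipped, R=pending): rows 5, 7, 8, 12 → Q = 6, 6, 6, 6 ✓
Every {P, R} value is associated with a single Q value, so {P, R} → Q holds.

Yes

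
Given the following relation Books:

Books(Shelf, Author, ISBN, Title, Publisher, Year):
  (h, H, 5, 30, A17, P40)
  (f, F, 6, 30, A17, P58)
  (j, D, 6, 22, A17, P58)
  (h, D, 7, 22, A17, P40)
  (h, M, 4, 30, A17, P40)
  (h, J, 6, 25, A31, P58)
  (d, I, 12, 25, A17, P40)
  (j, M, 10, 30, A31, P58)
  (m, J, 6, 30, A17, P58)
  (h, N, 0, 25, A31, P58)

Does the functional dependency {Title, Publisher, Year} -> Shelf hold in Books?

No

(Title=30, Publisher=A17, Year=P40): 2 rows → Shelf = h, h ✓
(Title=30, Publisher=A17, Year=P58): 2 rows → Shelf takes values {f, m} — violation
(Title=22, Publisher=A17, Year=P58): 1 row → Shelf = j ✓
(Title=22, Publisher=A17, Year=P40): 1 row → Shelf = h ✓
(Title=25, Publisher=A31, Year=P58): 2 rows → Shelf = h, h ✓
(Title=25, Publisher=A17, Year=P40): 1 row → Shelf = d ✓
(Title=30, Publisher=A31, Year=P58): 1 row → Shelf = j ✓
Two rows agree on {Title, Publisher, Year} but differ on Shelf, so {Title, Publisher, Year} -> Shelf does not hold.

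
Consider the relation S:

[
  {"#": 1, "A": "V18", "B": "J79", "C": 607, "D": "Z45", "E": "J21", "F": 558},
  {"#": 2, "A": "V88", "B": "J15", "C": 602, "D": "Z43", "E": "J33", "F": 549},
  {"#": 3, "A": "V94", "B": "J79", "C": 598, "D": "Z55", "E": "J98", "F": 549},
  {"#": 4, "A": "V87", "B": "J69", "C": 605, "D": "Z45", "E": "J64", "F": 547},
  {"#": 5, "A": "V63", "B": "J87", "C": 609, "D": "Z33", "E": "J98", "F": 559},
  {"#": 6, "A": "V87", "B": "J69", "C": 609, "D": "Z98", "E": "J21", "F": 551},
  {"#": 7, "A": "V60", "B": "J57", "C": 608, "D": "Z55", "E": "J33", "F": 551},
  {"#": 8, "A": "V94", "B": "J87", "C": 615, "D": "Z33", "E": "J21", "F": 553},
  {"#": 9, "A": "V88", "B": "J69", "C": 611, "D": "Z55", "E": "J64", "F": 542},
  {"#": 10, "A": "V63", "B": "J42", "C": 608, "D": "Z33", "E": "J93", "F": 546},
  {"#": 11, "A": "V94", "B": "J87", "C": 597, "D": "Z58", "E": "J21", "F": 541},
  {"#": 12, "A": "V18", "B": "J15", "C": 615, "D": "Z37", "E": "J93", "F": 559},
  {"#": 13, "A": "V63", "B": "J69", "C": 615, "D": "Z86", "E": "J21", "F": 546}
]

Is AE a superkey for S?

No

Rows 8 and 11 have the same AE value (A=V94, E=J21) but are distinct tuples, so AE does not determine every attribute — not a superkey.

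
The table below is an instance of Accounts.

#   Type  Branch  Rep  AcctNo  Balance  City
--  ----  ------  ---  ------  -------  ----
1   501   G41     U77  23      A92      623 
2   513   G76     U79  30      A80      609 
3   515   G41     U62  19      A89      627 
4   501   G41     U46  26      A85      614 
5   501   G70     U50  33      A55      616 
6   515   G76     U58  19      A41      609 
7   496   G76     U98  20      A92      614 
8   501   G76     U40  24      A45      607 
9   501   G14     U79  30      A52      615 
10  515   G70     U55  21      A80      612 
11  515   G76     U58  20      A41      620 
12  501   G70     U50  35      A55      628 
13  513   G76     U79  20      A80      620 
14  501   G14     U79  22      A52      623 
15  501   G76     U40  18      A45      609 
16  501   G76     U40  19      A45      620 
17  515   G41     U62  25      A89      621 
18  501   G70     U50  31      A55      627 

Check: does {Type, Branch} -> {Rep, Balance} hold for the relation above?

(Type=501, Branch=G41): rows 1, 4 → {Rep,Balance} takes values {(U77, A92), (U46, A85)} — violation
(Type=513, Branch=G76): rows 2, 13 → {Rep,Balance} = (U79, A80), (U79, A80) ✓
(Type=515, Branch=G41): rows 3, 17 → {Rep,Balance} = (U62, A89), (U62, A89) ✓
(Type=501, Branch=G70): rows 5, 12, 18 → {Rep,Balance} = (U50, A55), (U50, A55), (U50, A55) ✓
(Type=515, Branch=G76): rows 6, 11 → {Rep,Balance} = (U58, A41), (U58, A41) ✓
(Type=496, Branch=G76): row 7 → {Rep,Balance} = (U98, A92) ✓
(Type=501, Branch=G76): rows 8, 15, 16 → {Rep,Balance} = (U40, A45), (U40, A45), (U40, A45) ✓
(Type=501, Branch=G14): rows 9, 14 → {Rep,Balance} = (U79, A52), (U79, A52) ✓
(Type=515, Branch=G70): row 10 → {Rep,Balance} = (U55, A80) ✓
Two rows agree on {Type, Branch} but differ on {Rep, Balance}, so {Type, Branch} -> {Rep, Balance} does not hold.

No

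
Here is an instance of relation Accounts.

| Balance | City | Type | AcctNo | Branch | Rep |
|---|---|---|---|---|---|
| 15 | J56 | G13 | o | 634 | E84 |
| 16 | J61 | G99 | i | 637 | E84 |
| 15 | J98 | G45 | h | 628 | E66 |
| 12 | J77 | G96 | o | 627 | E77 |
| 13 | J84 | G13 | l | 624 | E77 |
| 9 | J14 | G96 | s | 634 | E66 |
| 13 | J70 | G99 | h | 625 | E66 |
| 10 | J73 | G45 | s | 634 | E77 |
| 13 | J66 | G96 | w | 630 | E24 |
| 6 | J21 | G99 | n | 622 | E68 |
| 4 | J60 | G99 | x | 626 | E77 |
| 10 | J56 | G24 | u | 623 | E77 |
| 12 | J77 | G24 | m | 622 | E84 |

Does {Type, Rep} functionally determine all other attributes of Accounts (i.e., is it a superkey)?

All 13 rows have distinct {Type, Rep} values, so {Type, Rep} → (all attributes) holds and {Type, Rep} is a superkey.

Yes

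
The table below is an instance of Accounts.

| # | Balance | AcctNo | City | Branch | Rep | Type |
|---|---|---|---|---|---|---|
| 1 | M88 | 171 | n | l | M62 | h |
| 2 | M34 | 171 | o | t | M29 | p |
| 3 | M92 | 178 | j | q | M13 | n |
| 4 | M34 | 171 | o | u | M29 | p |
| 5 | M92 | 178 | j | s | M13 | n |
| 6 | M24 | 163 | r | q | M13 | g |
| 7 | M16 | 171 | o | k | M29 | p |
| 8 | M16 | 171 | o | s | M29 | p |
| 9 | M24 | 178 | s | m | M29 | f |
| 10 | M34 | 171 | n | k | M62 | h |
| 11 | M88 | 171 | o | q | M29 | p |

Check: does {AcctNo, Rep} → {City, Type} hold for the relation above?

Yes

(AcctNo=171, Rep=M62): rows 1, 10 → {City,Type} = (n, h), (n, h) ✓
(AcctNo=171, Rep=M29): rows 2, 4, 7, 8, 11 → {City,Type} = (o, p), (o, p), (o, p), (o, p), (o, p) ✓
(AcctNo=178, Rep=M13): rows 3, 5 → {City,Type} = (j, n), (j, n) ✓
(AcctNo=163, Rep=M13): row 6 → {City,Type} = (r, g) ✓
(AcctNo=178, Rep=M29): row 9 → {City,Type} = (s, f) ✓
Every {AcctNo, Rep} value is associated with a single {City, Type} value, so {AcctNo, Rep} → {City, Type} holds.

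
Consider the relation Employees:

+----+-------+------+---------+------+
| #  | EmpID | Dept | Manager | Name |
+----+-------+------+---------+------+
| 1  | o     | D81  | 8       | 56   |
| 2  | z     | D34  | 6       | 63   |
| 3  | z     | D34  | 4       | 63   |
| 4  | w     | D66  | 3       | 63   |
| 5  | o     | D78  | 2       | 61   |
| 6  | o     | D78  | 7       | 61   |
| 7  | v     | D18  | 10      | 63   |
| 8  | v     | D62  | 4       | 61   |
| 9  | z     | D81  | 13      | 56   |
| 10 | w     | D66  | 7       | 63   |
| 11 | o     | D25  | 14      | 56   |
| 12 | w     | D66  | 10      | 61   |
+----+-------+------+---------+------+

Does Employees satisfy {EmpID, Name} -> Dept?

(EmpID=o, Name=56): rows 1, 11 → Dept takes values {D81, D25} — violation
(EmpID=z, Name=63): rows 2, 3 → Dept = D34, D34 ✓
(EmpID=w, Name=63): rows 4, 10 → Dept = D66, D66 ✓
(EmpID=o, Name=61): rows 5, 6 → Dept = D78, D78 ✓
(EmpID=v, Name=63): row 7 → Dept = D18 ✓
(EmpID=v, Name=61): row 8 → Dept = D62 ✓
(EmpID=z, Name=56): row 9 → Dept = D81 ✓
(EmpID=w, Name=61): row 12 → Dept = D66 ✓
Two rows agree on {EmpID, Name} but differ on Dept, so {EmpID, Name} -> Dept does not hold.

No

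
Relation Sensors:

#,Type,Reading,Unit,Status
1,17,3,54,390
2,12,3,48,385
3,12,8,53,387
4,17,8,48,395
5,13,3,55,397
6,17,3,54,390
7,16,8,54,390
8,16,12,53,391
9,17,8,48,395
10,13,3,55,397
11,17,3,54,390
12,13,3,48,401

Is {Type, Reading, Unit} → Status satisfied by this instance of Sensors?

Yes

(Type=17, Reading=3, Unit=54): rows 1, 6, 11 → Status = 390, 390, 390 ✓
(Type=12, Reading=3, Unit=48): row 2 → Status = 385 ✓
(Type=12, Reading=8, Unit=53): row 3 → Status = 387 ✓
(Type=17, Reading=8, Unit=48): rows 4, 9 → Status = 395, 395 ✓
(Type=13, Reading=3, Unit=55): rows 5, 10 → Status = 397, 397 ✓
(Type=16, Reading=8, Unit=54): row 7 → Status = 390 ✓
(Type=16, Reading=12, Unit=53): row 8 → Status = 391 ✓
(Type=13, Reading=3, Unit=48): row 12 → Status = 401 ✓
Every {Type, Reading, Unit} value is associated with a single Status value, so {Type, Reading, Unit} → Status holds.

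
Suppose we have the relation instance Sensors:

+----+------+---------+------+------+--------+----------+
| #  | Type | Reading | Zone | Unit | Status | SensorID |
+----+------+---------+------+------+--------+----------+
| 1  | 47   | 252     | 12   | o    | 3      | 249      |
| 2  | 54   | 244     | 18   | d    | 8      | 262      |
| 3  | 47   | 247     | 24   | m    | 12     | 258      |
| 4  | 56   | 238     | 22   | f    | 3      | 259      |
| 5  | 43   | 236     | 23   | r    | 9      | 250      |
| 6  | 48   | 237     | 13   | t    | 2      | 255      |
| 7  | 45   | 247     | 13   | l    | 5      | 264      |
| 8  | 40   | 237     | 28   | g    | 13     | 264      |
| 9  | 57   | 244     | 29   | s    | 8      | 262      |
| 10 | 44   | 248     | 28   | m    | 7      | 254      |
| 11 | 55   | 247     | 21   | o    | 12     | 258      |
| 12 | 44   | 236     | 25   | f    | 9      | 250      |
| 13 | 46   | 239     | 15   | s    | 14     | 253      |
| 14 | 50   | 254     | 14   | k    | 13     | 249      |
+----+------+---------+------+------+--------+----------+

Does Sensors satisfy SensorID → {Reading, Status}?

No

SensorID=249: rows 1, 14 → {Reading,Status} takes values {(252, 3), (254, 13)} — violation
SensorID=262: rows 2, 9 → {Reading,Status} = (244, 8), (244, 8) ✓
SensorID=258: rows 3, 11 → {Reading,Status} = (247, 12), (247, 12) ✓
SensorID=259: row 4 → {Reading,Status} = (238, 3) ✓
SensorID=250: rows 5, 12 → {Reading,Status} = (236, 9), (236, 9) ✓
SensorID=255: row 6 → {Reading,Status} = (237, 2) ✓
SensorID=264: rows 7, 8 → {Reading,Status} takes values {(247, 5), (237, 13)} — violation
SensorID=254: row 10 → {Reading,Status} = (248, 7) ✓
SensorID=253: row 13 → {Reading,Status} = (239, 14) ✓
Two rows agree on SensorID but differ on {Reading, Status}, so SensorID → {Reading, Status} does not hold.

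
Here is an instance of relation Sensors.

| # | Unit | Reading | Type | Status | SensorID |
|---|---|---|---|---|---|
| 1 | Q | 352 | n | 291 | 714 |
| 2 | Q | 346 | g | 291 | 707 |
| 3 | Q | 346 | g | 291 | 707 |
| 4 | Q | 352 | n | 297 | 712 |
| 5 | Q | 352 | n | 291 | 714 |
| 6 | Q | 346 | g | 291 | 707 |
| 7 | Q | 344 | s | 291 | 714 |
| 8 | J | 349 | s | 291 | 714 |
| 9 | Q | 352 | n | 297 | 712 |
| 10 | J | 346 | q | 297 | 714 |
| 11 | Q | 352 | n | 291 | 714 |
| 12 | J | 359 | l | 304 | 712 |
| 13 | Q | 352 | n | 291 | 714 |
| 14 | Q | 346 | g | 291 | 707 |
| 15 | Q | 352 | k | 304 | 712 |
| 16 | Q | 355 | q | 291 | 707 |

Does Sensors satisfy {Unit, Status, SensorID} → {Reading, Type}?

(Unit=Q, Status=291, SensorID=714): rows 1, 5, 7, 11, 13 → {Reading,Type} takes values {(352, n), (344, s)} — violation
(Unit=Q, Status=291, SensorID=707): rows 2, 3, 6, 14, 16 → {Reading,Type} takes values {(346, g), (355, q)} — violation
(Unit=Q, Status=297, SensorID=712): rows 4, 9 → {Reading,Type} = (352, n), (352, n) ✓
(Unit=J, Status=291, SensorID=714): row 8 → {Reading,Type} = (349, s) ✓
(Unit=J, Status=297, SensorID=714): row 10 → {Reading,Type} = (346, q) ✓
(Unit=J, Status=304, SensorID=712): row 12 → {Reading,Type} = (359, l) ✓
(Unit=Q, Status=304, SensorID=712): row 15 → {Reading,Type} = (352, k) ✓
Two rows agree on {Unit, Status, SensorID} but differ on {Reading, Type}, so {Unit, Status, SensorID} → {Reading, Type} does not hold.

No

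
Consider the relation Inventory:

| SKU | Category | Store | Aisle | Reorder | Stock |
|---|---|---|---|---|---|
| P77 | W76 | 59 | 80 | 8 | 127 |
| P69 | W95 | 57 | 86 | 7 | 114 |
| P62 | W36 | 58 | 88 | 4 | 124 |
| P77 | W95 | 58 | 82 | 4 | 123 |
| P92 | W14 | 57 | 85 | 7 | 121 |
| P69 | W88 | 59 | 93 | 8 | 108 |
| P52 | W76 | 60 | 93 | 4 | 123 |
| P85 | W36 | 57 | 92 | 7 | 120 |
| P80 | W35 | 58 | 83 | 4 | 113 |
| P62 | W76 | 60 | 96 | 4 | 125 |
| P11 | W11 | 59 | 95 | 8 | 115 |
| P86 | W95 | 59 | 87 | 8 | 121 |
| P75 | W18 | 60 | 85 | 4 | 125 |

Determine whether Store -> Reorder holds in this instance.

Yes

Store=59: 4 rows → Reorder = 8, 8, 8, 8 ✓
Store=57: 3 rows → Reorder = 7, 7, 7 ✓
Store=58: 3 rows → Reorder = 4, 4, 4 ✓
Store=60: 3 rows → Reorder = 4, 4, 4 ✓
Every Store value is associated with a single Reorder value, so Store -> Reorder holds.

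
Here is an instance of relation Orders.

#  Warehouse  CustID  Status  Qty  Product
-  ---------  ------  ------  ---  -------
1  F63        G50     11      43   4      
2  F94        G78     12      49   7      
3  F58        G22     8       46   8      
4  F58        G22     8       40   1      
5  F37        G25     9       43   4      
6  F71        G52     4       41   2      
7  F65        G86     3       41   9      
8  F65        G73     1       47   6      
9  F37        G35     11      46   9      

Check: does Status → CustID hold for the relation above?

No

Status=11: rows 1, 9 → CustID takes values {G50, G35} — violation
Status=12: row 2 → CustID = G78 ✓
Status=8: rows 3, 4 → CustID = G22, G22 ✓
Status=9: row 5 → CustID = G25 ✓
Status=4: row 6 → CustID = G52 ✓
Status=3: row 7 → CustID = G86 ✓
Status=1: row 8 → CustID = G73 ✓
Two rows agree on Status but differ on CustID, so Status → CustID does not hold.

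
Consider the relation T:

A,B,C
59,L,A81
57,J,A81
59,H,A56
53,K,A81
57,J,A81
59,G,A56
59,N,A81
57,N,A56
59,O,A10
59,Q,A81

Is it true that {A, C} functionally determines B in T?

No

(A=59, C=A81): 3 rows → B takes values {L, N, Q} — violation
(A=57, C=A81): 2 rows → B = J, J ✓
(A=59, C=A56): 2 rows → B takes values {H, G} — violation
(A=53, C=A81): 1 row → B = K ✓
(A=57, C=A56): 1 row → B = N ✓
(A=59, C=A10): 1 row → B = O ✓
Two rows agree on {A, C} but differ on B, so {A, C} → B does not hold.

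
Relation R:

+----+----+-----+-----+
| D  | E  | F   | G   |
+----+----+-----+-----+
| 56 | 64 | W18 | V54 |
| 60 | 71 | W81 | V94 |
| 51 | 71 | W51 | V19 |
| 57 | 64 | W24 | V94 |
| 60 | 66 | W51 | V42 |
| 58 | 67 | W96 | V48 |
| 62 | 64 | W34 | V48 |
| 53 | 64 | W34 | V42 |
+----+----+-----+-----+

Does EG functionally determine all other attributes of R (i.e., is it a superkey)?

Yes

All 8 rows have distinct EG values, so EG → (all attributes) holds and EG is a superkey.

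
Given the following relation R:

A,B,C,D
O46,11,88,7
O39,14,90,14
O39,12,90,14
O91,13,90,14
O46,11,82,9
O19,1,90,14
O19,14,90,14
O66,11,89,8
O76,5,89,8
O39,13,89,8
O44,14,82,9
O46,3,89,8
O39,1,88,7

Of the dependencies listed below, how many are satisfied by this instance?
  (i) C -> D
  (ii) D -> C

(i) C -> D: every LHS value maps to a single RHS value — holds.
(ii) D -> C: every LHS value maps to a single RHS value — holds.
2 of the 2 dependencies hold.

2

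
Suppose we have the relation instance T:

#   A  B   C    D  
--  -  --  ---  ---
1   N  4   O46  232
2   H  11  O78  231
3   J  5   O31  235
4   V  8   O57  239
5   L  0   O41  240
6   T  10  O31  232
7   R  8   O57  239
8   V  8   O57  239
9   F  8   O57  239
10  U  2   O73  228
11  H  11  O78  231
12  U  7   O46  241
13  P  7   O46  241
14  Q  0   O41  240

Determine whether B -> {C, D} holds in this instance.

Yes

B=4: row 1 → {C,D} = (O46, 232) ✓
B=11: rows 2, 11 → {C,D} = (O78, 231), (O78, 231) ✓
B=5: row 3 → {C,D} = (O31, 235) ✓
B=8: rows 4, 7, 8, 9 → {C,D} = (O57, 239), (O57, 239), (O57, 239), (O57, 239) ✓
B=0: rows 5, 14 → {C,D} = (O41, 240), (O41, 240) ✓
B=10: row 6 → {C,D} = (O31, 232) ✓
B=2: row 10 → {C,D} = (O73, 228) ✓
B=7: rows 12, 13 → {C,D} = (O46, 241), (O46, 241) ✓
Every B value is associated with a single {C, D} value, so B -> {C, D} holds.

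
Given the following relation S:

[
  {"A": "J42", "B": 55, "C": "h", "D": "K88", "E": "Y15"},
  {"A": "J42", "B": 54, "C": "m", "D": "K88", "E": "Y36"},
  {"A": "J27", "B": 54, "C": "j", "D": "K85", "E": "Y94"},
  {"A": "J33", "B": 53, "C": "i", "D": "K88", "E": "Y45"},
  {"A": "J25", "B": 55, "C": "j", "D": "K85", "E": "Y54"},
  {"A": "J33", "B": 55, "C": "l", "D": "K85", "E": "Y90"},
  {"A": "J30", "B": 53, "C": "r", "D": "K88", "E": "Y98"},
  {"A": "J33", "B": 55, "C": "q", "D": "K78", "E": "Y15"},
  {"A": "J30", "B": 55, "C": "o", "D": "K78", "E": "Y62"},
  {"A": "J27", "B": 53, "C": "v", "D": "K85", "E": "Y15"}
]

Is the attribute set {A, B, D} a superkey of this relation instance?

Yes

All 10 rows have distinct {A, B, D} values, so {A, B, D} → (all attributes) holds and {A, B, D} is a superkey.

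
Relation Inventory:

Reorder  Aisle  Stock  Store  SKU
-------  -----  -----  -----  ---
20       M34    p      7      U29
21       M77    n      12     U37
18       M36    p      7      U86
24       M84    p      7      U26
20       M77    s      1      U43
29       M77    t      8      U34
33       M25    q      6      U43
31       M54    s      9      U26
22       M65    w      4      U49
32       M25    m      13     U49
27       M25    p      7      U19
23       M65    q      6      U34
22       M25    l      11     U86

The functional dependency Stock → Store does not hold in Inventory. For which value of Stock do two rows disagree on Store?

Stock=p: 4 rows → Store = 7, 7, 7, 7 ✓
Stock=n: 1 row → Store = 12 ✓
Stock=s: 2 rows → Store takes values {1, 9} — violation
Stock=t: 1 row → Store = 8 ✓
Stock=q: 2 rows → Store = 6, 6 ✓
Stock=w: 1 row → Store = 4 ✓
Stock=m: 1 row → Store = 13 ✓
Stock=l: 1 row → Store = 11 ✓
The only Stock value with inconsistent Store is Stock=s.

s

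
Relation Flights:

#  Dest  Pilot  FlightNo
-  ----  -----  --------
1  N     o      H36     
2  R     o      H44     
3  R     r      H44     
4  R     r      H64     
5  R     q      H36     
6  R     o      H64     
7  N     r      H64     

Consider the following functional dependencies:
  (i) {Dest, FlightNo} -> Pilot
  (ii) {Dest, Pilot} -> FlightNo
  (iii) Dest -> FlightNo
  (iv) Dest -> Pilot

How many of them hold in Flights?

(i) {Dest, FlightNo} -> Pilot: (Dest=R, FlightNo=H44): rows 2, 3 → Pilot takes values {o, r} — violation; (Dest=R, FlightNo=H64): rows 4, 6 → Pilot takes values {r, o} — violation — fails.
(ii) {Dest, Pilot} -> FlightNo: (Dest=R, Pilot=o): rows 2, 6 → FlightNo takes values {H44, H64} — violation; (Dest=R, Pilot=r): rows 3, 4 → FlightNo takes values {H44, H64} — violation — fails.
(iii) Dest -> FlightNo: Dest=N: rows 1, 7 → FlightNo takes values {H36, H64} — violation; Dest=R: rows 2, 3, 4, 5, 6 → FlightNo takes values {H44, H64, H36} — violation — fails.
(iv) Dest -> Pilot: Dest=N: rows 1, 7 → Pilot takes values {o, r} — violation; Dest=R: rows 2, 3, 4, 5, 6 → Pilot takes values {o, r, q} — violation — fails.
None of the 4 dependencies hold.

0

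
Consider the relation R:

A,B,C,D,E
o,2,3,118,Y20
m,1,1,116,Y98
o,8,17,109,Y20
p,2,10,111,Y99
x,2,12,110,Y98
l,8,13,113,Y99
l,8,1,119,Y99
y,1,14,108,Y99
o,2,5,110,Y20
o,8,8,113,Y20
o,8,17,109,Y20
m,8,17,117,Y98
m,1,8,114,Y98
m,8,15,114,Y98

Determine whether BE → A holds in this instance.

Yes

(B=2, E=Y20): 2 rows → A = o, o ✓
(B=1, E=Y98): 2 rows → A = m, m ✓
(B=8, E=Y20): 3 rows → A = o, o, o ✓
(B=2, E=Y99): 1 row → A = p ✓
(B=2, E=Y98): 1 row → A = x ✓
(B=8, E=Y99): 2 rows → A = l, l ✓
(B=1, E=Y99): 1 row → A = y ✓
(B=8, E=Y98): 2 rows → A = m, m ✓
Every BE value is associated with a single A value, so BE → A holds.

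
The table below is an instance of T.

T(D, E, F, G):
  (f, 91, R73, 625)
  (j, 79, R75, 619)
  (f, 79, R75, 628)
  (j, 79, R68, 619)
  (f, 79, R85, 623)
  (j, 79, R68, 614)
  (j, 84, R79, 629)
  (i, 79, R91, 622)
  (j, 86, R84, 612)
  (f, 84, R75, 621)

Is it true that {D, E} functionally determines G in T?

No

(D=f, E=91): 1 row → G = 625 ✓
(D=j, E=79): 3 rows → G takes values {619, 614} — violation
(D=f, E=79): 2 rows → G takes values {628, 623} — violation
(D=j, E=84): 1 row → G = 629 ✓
(D=i, E=79): 1 row → G = 622 ✓
(D=j, E=86): 1 row → G = 612 ✓
(D=f, E=84): 1 row → G = 621 ✓
Two rows agree on {D, E} but differ on G, so {D, E} -> G does not hold.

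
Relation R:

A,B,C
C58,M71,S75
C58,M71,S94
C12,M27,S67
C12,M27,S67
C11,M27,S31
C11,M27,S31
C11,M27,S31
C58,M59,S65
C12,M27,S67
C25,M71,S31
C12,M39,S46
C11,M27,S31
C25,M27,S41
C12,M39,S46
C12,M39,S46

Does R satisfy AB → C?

No

(A=C58, B=M71): 2 rows → C takes values {S75, S94} — violation
(A=C12, B=M27): 3 rows → C = S67, S67, S67 ✓
(A=C11, B=M27): 4 rows → C = S31, S31, S31, S31 ✓
(A=C58, B=M59): 1 row → C = S65 ✓
(A=C25, B=M71): 1 row → C = S31 ✓
(A=C12, B=M39): 3 rows → C = S46, S46, S46 ✓
(A=C25, B=M27): 1 row → C = S41 ✓
Two rows agree on AB but differ on C, so AB → C does not hold.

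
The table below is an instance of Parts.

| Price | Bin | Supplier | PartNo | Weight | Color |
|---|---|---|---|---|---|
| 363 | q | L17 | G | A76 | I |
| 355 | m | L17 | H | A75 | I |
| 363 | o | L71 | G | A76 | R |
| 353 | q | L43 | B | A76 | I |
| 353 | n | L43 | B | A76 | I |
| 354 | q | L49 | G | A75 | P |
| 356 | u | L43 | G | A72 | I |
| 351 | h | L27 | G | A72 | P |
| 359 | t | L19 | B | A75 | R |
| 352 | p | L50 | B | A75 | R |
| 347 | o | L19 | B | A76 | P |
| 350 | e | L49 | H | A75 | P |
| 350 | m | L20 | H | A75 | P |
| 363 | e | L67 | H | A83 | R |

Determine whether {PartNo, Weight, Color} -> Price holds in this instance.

No

(PartNo=G, Weight=A76, Color=I): 1 row → Price = 363 ✓
(PartNo=H, Weight=A75, Color=I): 1 row → Price = 355 ✓
(PartNo=G, Weight=A76, Color=R): 1 row → Price = 363 ✓
(PartNo=B, Weight=A76, Color=I): 2 rows → Price = 353, 353 ✓
(PartNo=G, Weight=A75, Color=P): 1 row → Price = 354 ✓
(PartNo=G, Weight=A72, Color=I): 1 row → Price = 356 ✓
(PartNo=G, Weight=A72, Color=P): 1 row → Price = 351 ✓
(PartNo=B, Weight=A75, Color=R): 2 rows → Price takes values {359, 352} — violation
(PartNo=B, Weight=A76, Color=P): 1 row → Price = 347 ✓
(PartNo=H, Weight=A75, Color=P): 2 rows → Price = 350, 350 ✓
(PartNo=H, Weight=A83, Color=R): 1 row → Price = 363 ✓
Two rows agree on {PartNo, Weight, Color} but differ on Price, so {PartNo, Weight, Color} -> Price does not hold.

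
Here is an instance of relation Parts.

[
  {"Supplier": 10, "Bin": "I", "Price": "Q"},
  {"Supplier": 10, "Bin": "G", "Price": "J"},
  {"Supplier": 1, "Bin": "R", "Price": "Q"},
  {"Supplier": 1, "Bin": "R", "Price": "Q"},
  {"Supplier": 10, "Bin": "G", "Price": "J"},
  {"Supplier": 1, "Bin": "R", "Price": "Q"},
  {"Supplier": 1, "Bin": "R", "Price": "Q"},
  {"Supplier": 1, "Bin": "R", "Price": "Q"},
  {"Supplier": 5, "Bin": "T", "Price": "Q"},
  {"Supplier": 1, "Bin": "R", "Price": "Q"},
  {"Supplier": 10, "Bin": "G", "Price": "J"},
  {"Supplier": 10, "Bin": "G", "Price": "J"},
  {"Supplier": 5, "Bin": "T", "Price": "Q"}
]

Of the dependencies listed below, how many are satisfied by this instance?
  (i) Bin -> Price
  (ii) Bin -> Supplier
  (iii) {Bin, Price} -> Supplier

3

(i) Bin -> Price: every LHS value maps to a single RHS value — holds.
(ii) Bin -> Supplier: every LHS value maps to a single RHS value — holds.
(iii) {Bin, Price} -> Supplier: every LHS value maps to a single RHS value — holds.
3 of the 3 dependencies hold.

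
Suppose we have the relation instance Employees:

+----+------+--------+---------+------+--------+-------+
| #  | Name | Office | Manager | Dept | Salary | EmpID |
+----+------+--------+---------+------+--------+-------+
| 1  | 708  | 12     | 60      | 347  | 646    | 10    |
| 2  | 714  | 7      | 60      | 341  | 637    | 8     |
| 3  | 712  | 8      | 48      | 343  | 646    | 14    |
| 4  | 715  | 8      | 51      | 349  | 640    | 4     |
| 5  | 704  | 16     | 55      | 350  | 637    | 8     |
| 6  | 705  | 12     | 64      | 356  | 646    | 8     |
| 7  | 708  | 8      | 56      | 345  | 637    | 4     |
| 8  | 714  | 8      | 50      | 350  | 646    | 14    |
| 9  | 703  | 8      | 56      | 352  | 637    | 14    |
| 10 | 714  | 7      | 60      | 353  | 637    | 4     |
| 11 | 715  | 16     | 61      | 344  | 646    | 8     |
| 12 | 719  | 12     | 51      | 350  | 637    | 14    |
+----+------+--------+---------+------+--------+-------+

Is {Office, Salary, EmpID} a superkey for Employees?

No

Rows 3 and 8 have the same {Office, Salary, EmpID} value (Office=8, Salary=646, EmpID=14) but are distinct tuples, so {Office, Salary, EmpID} does not determine every attribute — not a superkey.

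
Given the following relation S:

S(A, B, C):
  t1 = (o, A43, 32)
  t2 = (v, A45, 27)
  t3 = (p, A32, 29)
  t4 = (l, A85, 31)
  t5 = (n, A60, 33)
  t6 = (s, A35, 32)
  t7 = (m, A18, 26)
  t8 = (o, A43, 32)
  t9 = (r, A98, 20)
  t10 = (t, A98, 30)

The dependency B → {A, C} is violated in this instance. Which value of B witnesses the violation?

A98

B=A43: rows 1, 8 → {A,C} = (o, 32), (o, 32) ✓
B=A45: row 2 → {A,C} = (v, 27) ✓
B=A32: row 3 → {A,C} = (p, 29) ✓
B=A85: row 4 → {A,C} = (l, 31) ✓
B=A60: row 5 → {A,C} = (n, 33) ✓
B=A35: row 6 → {A,C} = (s, 32) ✓
B=A18: row 7 → {A,C} = (m, 26) ✓
B=A98: rows 9, 10 → {A,C} takes values {(r, 20), (t, 30)} — violation
The only B value with inconsistent RHS is B=A98.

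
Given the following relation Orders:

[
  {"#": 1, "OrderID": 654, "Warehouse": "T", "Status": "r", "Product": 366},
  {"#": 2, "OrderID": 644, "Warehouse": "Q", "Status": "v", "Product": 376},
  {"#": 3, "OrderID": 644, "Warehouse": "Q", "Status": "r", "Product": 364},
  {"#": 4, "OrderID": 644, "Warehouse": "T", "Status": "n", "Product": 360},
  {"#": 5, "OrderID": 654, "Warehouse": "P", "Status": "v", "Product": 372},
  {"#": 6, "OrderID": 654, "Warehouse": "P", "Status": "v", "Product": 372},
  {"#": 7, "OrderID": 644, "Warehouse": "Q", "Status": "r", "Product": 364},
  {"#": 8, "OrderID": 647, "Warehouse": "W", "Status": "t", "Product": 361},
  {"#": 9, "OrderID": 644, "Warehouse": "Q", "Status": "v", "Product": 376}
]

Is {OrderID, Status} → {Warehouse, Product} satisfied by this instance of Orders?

(OrderID=654, Status=r): row 1 → {Warehouse,Product} = (T, 366) ✓
(OrderID=644, Status=v): rows 2, 9 → {Warehouse,Product} = (Q, 376), (Q, 376) ✓
(OrderID=644, Status=r): rows 3, 7 → {Warehouse,Product} = (Q, 364), (Q, 364) ✓
(OrderID=644, Status=n): row 4 → {Warehouse,Product} = (T, 360) ✓
(OrderID=654, Status=v): rows 5, 6 → {Warehouse,Product} = (P, 372), (P, 372) ✓
(OrderID=647, Status=t): row 8 → {Warehouse,Product} = (W, 361) ✓
Every {OrderID, Status} value is associated with a single {Warehouse, Product} value, so {OrderID, Status} → {Warehouse, Product} holds.

Yes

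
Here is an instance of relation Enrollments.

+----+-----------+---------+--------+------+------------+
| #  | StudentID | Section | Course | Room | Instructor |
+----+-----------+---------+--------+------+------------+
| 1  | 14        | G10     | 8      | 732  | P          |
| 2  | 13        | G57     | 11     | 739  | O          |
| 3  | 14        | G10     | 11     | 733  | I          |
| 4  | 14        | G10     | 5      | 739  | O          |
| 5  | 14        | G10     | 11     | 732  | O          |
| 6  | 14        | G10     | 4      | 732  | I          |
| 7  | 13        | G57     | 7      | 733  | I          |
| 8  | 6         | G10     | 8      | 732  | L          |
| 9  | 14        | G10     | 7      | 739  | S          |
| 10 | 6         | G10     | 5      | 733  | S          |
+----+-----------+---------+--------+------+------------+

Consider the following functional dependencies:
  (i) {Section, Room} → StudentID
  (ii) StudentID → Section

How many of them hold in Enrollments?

(i) {Section, Room} → StudentID: (Section=G10, Room=732): rows 1, 5, 6, 8 → StudentID takes values {14, 6} — violation; (Section=G10, Room=733): rows 3, 10 → StudentID takes values {14, 6} — violation — fails.
(ii) StudentID → Section: every LHS value maps to a single RHS value — holds.
1 of the 2 dependencies holds.

1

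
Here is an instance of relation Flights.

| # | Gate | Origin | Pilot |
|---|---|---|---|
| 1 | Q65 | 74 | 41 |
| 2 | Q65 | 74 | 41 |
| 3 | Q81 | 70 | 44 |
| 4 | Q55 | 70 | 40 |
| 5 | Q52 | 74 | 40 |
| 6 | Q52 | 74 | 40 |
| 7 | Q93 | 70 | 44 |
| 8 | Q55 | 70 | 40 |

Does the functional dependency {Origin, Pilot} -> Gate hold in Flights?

(Origin=74, Pilot=41): rows 1, 2 → Gate = Q65, Q65 ✓
(Origin=70, Pilot=44): rows 3, 7 → Gate takes values {Q81, Q93} — violation
(Origin=70, Pilot=40): rows 4, 8 → Gate = Q55, Q55 ✓
(Origin=74, Pilot=40): rows 5, 6 → Gate = Q52, Q52 ✓
Two rows agree on {Origin, Pilot} but differ on Gate, so {Origin, Pilot} -> Gate does not hold.

No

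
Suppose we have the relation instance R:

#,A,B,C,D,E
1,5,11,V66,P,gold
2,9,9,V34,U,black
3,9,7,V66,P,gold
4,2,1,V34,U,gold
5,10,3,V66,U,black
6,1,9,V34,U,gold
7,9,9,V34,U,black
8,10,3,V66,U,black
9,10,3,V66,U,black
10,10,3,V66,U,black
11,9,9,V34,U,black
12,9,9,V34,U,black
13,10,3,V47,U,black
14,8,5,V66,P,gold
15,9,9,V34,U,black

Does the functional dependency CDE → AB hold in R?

(C=V66, D=P, E=gold): rows 1, 3, 14 → {A,B} takes values {(5, 11), (9, 7), (8, 5)} — violation
(C=V34, D=U, E=black): rows 2, 7, 11, 12, 15 → {A,B} = (9, 9), (9, 9), (9, 9), (9, 9), (9, 9) ✓
(C=V34, D=U, E=gold): rows 4, 6 → {A,B} takes values {(2, 1), (1, 9)} — violation
(C=V66, D=U, E=black): rows 5, 8, 9, 10 → {A,B} = (10, 3), (10, 3), (10, 3), (10, 3) ✓
(C=V47, D=U, E=black): row 13 → {A,B} = (10, 3) ✓
Two rows agree on CDE but differ on AB, so CDE → AB does not hold.

No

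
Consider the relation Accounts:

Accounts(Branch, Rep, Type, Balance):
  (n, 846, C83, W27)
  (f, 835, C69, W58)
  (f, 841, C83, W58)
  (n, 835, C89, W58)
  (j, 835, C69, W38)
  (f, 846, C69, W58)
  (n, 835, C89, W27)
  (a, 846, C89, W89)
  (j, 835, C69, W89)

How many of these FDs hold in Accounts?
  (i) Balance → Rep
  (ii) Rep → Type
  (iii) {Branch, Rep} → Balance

(i) Balance → Rep: Balance=W27: 2 rows → Rep takes values {846, 835} — violation; Balance=W58: 4 rows → Rep takes values {835, 841, 846} — violation; Balance=W89: 2 rows → Rep takes values {846, 835} — violation — fails.
(ii) Rep → Type: Rep=846: 3 rows → Type takes values {C83, C69, C89} — violation; Rep=835: 5 rows → Type takes values {C69, C89} — violation — fails.
(iii) {Branch, Rep} → Balance: (Branch=n, Rep=835): 2 rows → Balance takes values {W58, W27} — violation; (Branch=j, Rep=835): 2 rows → Balance takes values {W38, W89} — violation — fails.
None of the 3 dependencies hold.

0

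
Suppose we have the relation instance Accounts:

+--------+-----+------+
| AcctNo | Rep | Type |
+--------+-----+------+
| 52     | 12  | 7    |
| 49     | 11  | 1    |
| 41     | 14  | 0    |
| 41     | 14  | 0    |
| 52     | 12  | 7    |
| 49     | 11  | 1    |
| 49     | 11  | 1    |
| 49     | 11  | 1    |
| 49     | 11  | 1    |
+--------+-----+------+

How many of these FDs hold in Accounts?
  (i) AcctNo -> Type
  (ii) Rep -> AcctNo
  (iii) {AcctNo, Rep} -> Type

(i) AcctNo -> Type: every LHS value maps to a single RHS value — holds.
(ii) Rep -> AcctNo: every LHS value maps to a single RHS value — holds.
(iii) {AcctNo, Rep} -> Type: every LHS value maps to a single RHS value — holds.
3 of the 3 dependencies hold.

3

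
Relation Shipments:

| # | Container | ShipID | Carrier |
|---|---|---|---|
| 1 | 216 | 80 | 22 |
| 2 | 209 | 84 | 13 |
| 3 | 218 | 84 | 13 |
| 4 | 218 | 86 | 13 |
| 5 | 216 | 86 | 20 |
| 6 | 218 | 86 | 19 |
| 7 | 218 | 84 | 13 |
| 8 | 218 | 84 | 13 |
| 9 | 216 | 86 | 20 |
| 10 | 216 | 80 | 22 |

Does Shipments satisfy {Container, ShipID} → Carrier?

No

(Container=216, ShipID=80): rows 1, 10 → Carrier = 22, 22 ✓
(Container=209, ShipID=84): row 2 → Carrier = 13 ✓
(Container=218, ShipID=84): rows 3, 7, 8 → Carrier = 13, 13, 13 ✓
(Container=218, ShipID=86): rows 4, 6 → Carrier takes values {13, 19} — violation
(Container=216, ShipID=86): rows 5, 9 → Carrier = 20, 20 ✓
Two rows agree on {Container, ShipID} but differ on Carrier, so {Container, ShipID} → Carrier does not hold.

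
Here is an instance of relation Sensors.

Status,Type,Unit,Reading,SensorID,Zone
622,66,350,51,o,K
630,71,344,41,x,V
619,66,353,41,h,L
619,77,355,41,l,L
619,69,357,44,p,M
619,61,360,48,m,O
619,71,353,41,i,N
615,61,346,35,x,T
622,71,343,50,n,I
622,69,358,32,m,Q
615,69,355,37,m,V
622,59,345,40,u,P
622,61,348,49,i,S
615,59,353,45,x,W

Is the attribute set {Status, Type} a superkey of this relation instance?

Yes

All 14 rows have distinct {Status, Type} values, so {Status, Type} → (all attributes) holds and {Status, Type} is a superkey.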